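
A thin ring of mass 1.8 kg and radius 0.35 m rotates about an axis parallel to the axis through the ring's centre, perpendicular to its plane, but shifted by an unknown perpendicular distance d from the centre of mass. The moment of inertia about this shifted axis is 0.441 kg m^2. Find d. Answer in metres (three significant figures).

About the centre-of-mass axis, I_cm = MR² = (1.8)(0.35)² = 0.2205 kg m^2.
Parallel axis theorem: I = I_cm + Md², so Md² = 0.441 − 0.2205 = 0.2205 kg m^2.
d = √(0.2205 / 1.8) = 0.35 m.

0.350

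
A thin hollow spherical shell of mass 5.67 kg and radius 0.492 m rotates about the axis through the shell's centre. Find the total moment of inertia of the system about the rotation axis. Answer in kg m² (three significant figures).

0.915

I_cm = (2/3)MR² = (2/3)(5.67)(0.492)² = 0.915 kg m²; axis through the centre, so I = 0.915 kg m².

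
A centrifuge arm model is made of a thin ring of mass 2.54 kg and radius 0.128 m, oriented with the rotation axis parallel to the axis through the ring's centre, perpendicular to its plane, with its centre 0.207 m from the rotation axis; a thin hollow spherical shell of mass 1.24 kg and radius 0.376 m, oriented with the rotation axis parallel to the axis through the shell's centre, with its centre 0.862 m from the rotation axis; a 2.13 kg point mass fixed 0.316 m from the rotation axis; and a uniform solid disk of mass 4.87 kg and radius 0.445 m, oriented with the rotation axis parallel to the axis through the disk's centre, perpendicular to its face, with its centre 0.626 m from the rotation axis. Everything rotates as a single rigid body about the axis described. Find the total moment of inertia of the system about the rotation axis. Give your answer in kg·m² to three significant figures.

Thin ring: I_cm = MR² = (2.54)(0.128)² = 0.041615 kg·m²; centre at d = 0.207 m, so the parallel axis theorem gives I = 0.041615 + (2.54)(0.207)² = 0.15045 kg·m².
Spherical shell: I_cm = (2/3)MR² = (2/3)(1.24)(0.376)² = 0.11687 kg·m²; centre at d = 0.862 m, so the parallel axis theorem gives I = 0.11687 + (1.24)(0.862)² = 1.0382 kg·m².
Point mass: I_cm = 0; centre at d = 0.316 m, so the parallel axis theorem gives I = 0 + (2.13)(0.316)² = 0.21269 kg·m².
Solid disk: I_cm = (1/2)MR² = (1/2)(4.87)(0.445)² = 0.48219 kg·m²; centre at d = 0.626 m, so the parallel axis theorem gives I = 0.48219 + (4.87)(0.626)² = 2.3906 kg·m².
Total I = 0.15045 + 1.0382 + 0.21269 + 2.3906 = 3.792 kg·m².

3.79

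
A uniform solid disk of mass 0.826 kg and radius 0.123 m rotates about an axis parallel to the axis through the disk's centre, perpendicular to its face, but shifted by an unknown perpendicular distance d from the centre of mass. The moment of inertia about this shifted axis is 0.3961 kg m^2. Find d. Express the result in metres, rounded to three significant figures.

About the centre-of-mass axis, I_cm = (1/2)MR² = (1/2)(0.826)(0.123)² = 0.0062483 kg m^2.
Parallel axis theorem: I = I_cm + Md², so Md² = 0.3961 − 0.0062483 = 0.38985 kg m^2.
d = √(0.38985 / 0.826) = 0.687 m.

0.687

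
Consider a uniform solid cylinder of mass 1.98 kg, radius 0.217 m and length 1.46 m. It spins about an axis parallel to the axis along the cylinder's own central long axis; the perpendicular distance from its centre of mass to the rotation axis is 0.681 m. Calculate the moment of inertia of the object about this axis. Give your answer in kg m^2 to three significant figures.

I_cm = (1/2)MR² = (1/2)(1.98)(0.217)² = 0.046618 kg m^2; centre at d = 0.681 m, so the parallel axis theorem gives I = 0.046618 + (1.98)(0.681)² = 0.96486 kg m^2.

0.965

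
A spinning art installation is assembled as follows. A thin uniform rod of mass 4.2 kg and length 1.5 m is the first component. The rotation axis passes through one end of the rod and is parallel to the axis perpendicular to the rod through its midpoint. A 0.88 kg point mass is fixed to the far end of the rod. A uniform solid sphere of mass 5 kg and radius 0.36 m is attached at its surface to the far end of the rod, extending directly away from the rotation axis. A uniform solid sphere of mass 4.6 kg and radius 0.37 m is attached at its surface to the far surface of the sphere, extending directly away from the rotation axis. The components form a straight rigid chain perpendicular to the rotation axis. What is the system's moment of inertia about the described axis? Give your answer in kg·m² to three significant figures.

53.8

Thin rod: I_cm = (1/12)ML² = (1/12)(4.2)(1.5)² = 0.7875 kg·m²; centre at d = 0.75 m, so the parallel axis theorem gives I = 0.7875 + (4.2)(0.75)² = 3.15 kg·m².
Point mass: I_cm = 0; centre at d = 0.75 + 0.75 = 1.5 m, so the parallel axis theorem gives I = 0 + (0.88)(1.5)² = 1.98 kg·m².
Solid sphere: I_cm = (2/5)MR² = (2/5)(5)(0.36)² = 0.2592 kg·m²; centre at d = 0.75 + 0.75 + 0.36 = 1.86 m, so the parallel axis theorem gives I = 0.2592 + (5)(1.86)² = 17.557 kg·m².
Solid sphere: I_cm = (2/5)MR² = (2/5)(4.6)(0.37)² = 0.2519 kg·m²; centre at d = 0.75 + 0.75 + 0.36 + 0.36 + 0.37 = 2.59 m, so the parallel axis theorem gives I = 0.2519 + (4.6)(2.59)² = 31.109 kg·m².
Total I = 3.15 + 1.98 + 17.557 + 31.109 = 53.796 kg·m².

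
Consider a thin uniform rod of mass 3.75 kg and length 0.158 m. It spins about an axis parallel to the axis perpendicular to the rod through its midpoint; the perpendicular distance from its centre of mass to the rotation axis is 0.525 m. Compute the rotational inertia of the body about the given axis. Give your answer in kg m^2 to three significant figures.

1.04

I_cm = (1/12)ML² = (1/12)(3.75)(0.158)² = 0.0078013 kg m^2; centre at d = 0.525 m, so I = I_cm + Md² gives I = 0.0078013 + (3.75)(0.525)² = 1.0414 kg m^2.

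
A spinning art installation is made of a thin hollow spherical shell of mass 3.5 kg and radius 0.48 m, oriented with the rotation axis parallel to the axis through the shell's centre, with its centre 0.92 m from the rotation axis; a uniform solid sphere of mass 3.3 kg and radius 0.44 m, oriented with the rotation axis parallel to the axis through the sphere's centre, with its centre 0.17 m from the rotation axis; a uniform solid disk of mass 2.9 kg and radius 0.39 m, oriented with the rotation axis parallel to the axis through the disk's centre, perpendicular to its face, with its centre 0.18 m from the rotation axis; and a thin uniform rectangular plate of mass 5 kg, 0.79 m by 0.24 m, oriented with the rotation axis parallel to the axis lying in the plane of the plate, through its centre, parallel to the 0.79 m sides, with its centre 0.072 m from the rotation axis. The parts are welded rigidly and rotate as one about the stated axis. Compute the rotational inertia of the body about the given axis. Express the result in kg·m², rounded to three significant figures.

Spherical shell: I_cm = (2/3)MR² = (2/3)(3.5)(0.48)² = 0.5376 kg·m²; centre at d = 0.92 m, so the parallel axis theorem gives I = 0.5376 + (3.5)(0.92)² = 3.5 kg·m².
Solid sphere: I_cm = (2/5)MR² = (2/5)(3.3)(0.44)² = 0.25555 kg·m²; centre at d = 0.17 m, so the parallel axis theorem gives I = 0.25555 + (3.3)(0.17)² = 0.35092 kg·m².
Solid disk: I_cm = (1/2)MR² = (1/2)(2.9)(0.39)² = 0.22055 kg·m²; centre at d = 0.18 m, so the parallel axis theorem gives I = 0.22055 + (2.9)(0.18)² = 0.31451 kg·m².
Rectangular plate: I_cm = (1/12)Mb² = (1/12)(5)(0.24)² = 0.024 kg·m²; centre at d = 0.072 m, so the parallel axis theorem gives I = 0.024 + (5)(0.072)² = 0.04992 kg·m².
Total I = 3.5 + 0.35092 + 0.31451 + 0.04992 = 4.2153 kg·m².

4.22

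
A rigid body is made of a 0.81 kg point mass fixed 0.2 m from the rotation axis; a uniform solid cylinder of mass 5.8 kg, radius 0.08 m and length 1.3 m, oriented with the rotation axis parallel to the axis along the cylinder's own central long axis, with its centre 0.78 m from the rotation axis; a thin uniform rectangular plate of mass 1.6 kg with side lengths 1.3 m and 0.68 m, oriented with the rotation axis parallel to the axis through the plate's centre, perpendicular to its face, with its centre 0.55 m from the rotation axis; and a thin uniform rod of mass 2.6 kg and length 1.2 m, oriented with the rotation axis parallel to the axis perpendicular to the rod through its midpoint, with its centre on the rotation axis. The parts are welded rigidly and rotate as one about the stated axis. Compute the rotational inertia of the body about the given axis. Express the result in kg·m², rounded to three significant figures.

4.66

Point mass: I_cm = 0; centre at d = 0.2 m, so the parallel axis theorem gives I = 0 + (0.81)(0.2)² = 0.0324 kg·m².
Solid cylinder: I_cm = (1/2)MR² = (1/2)(5.8)(0.08)² = 0.01856 kg·m²; centre at d = 0.78 m, so the parallel axis theorem gives I = 0.01856 + (5.8)(0.78)² = 3.5473 kg·m².
Rectangular plate: I_cm = (1/12)M(a²+b²) = (1/12)(1.6)[(1.3)² + (0.68)²] = 0.28699 kg·m²; centre at d = 0.55 m, so the parallel axis theorem gives I = 0.28699 + (1.6)(0.55)² = 0.77099 kg·m².
Thin rod: I_cm = (1/12)ML² = (1/12)(2.6)(1.2)² = 0.312 kg·m²; axis through the centre, so I = 0.312 kg·m².
Total I = 0.0324 + 3.5473 + 0.77099 + 0.312 = 4.6627 kg·m².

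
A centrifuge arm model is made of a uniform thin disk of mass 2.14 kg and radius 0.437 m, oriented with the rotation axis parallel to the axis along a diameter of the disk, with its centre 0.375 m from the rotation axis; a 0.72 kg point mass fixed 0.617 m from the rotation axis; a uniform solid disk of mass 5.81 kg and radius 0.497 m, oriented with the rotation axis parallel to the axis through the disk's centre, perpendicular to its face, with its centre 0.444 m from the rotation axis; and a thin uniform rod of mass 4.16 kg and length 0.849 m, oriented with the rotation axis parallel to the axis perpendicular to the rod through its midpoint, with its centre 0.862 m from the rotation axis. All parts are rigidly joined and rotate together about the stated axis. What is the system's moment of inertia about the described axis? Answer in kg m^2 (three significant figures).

Thin disk: I_cm = (1/4)MR² = (1/4)(2.14)(0.437)² = 0.10217 kg m^2; centre at d = 0.375 m, so the parallel axis theorem gives I = 0.10217 + (2.14)(0.375)² = 0.40311 kg m^2.
Point mass: I_cm = 0; centre at d = 0.617 m, so the parallel axis theorem gives I = 0 + (0.72)(0.617)² = 0.2741 kg m^2.
Solid disk: I_cm = (1/2)MR² = (1/2)(5.81)(0.497)² = 0.71756 kg m^2; centre at d = 0.444 m, so the parallel axis theorem gives I = 0.71756 + (5.81)(0.444)² = 1.8629 kg m^2.
Thin rod: I_cm = (1/12)ML² = (1/12)(4.16)(0.849)² = 0.24988 kg m^2; centre at d = 0.862 m, so the parallel axis theorem gives I = 0.24988 + (4.16)(0.862)² = 3.3409 kg m^2.
Total I = 0.40311 + 0.2741 + 1.8629 + 3.3409 = 5.8811 kg m^2.

5.88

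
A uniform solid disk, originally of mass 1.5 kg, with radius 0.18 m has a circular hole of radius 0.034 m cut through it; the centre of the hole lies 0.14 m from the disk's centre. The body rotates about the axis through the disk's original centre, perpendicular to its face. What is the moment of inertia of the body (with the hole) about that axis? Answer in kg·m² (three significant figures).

Unpierced body about its centre: I₀ = (1/2)MR² = (1/2)(1.5)(0.18)² = 0.0243 kg·m².
The removed disk has mass m = M·(r/R)² = (1.5)(0.034/0.18)² = 0.053519 kg (same uniform areal density).
Its moment of inertia about the rotation axis (parallel-axis theorem): I_hole = (1/2)mr² + md² = (1/2)(0.053519)(0.034)² + (0.053519)(0.14)² = 0.0010799 kg·m².
Treating the hole as negative mass, I = I₀ − I_hole = 0.0243 − 0.0010799 = 0.02322 kg·m².

0.0232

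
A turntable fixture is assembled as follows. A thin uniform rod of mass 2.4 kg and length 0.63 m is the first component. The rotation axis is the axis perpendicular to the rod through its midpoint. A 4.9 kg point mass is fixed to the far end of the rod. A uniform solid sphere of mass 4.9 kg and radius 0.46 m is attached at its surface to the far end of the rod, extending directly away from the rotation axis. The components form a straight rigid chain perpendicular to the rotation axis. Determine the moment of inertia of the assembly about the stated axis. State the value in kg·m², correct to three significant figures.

Thin rod: I_cm = (1/12)ML² = (1/12)(2.4)(0.63)² = 0.07938 kg·m²; axis through the centre, so I = 0.07938 kg·m².
Point mass: I_cm = 0; centre at d = 0.315 m, so the parallel axis theorem gives I = 0 + (4.9)(0.315)² = 0.4862 kg·m².
Solid sphere: I_cm = (2/5)MR² = (2/5)(4.9)(0.46)² = 0.41474 kg·m²; centre at d = 0.315 + 0.46 = 0.775 m, so the parallel axis theorem gives I = 0.41474 + (4.9)(0.775)² = 3.3578 kg·m².
Total I = 0.07938 + 0.4862 + 3.3578 = 3.9234 kg·m².

3.92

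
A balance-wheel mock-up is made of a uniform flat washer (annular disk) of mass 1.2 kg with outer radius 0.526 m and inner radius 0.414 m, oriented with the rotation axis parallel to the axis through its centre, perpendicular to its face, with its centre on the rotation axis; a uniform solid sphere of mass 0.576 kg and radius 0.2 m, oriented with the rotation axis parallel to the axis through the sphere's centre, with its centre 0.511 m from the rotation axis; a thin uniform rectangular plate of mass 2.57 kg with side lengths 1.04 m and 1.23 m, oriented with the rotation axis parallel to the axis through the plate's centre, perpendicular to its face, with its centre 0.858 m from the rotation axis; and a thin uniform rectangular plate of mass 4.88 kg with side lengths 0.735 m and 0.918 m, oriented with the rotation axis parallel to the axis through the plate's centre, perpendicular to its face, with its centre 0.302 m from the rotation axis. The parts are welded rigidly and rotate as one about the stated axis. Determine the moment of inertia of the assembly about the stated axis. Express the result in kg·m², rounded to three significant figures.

Annular disk: I_cm = (1/2)M(R²+r²) = (1/2)(1.2)[(0.526)² + (0.414)²] = 0.26884 kg·m²; axis through the centre, so I = 0.26884 kg·m².
Solid sphere: I_cm = (2/5)MR² = (2/5)(0.576)(0.2)² = 0.009216 kg·m²; centre at d = 0.511 m, so I = I_cm + Md² gives I = 0.009216 + (0.576)(0.511)² = 0.15962 kg·m².
Rectangular plate: I_cm = (1/12)M(a²+b²) = (1/12)(2.57)[(1.04)² + (1.23)²] = 0.55566 kg·m²; centre at d = 0.858 m, so I = I_cm + Md² gives I = 0.55566 + (2.57)(0.858)² = 2.4476 kg·m².
Rectangular plate: I_cm = (1/12)M(a²+b²) = (1/12)(4.88)[(0.735)² + (0.918)²] = 0.5624 kg·m²; centre at d = 0.302 m, so I = I_cm + Md² gives I = 0.5624 + (4.88)(0.302)² = 1.0075 kg·m².
Total I = 0.26884 + 0.15962 + 2.4476 + 1.0075 = 3.8835 kg·m².

3.88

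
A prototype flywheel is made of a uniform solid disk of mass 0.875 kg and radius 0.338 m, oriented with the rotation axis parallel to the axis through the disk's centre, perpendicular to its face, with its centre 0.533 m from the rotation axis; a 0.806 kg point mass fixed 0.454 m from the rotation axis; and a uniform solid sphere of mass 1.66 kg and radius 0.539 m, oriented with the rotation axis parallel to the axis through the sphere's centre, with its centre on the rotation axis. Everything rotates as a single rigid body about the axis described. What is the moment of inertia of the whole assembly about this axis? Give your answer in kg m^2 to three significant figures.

0.658

Solid disk: I_cm = (1/2)MR² = (1/2)(0.875)(0.338)² = 0.049982 kg m^2; centre at d = 0.533 m, so the parallel axis theorem gives I = 0.049982 + (0.875)(0.533)² = 0.29856 kg m^2.
Point mass: I_cm = 0; centre at d = 0.454 m, so the parallel axis theorem gives I = 0 + (0.806)(0.454)² = 0.16613 kg m^2.
Solid sphere: I_cm = (2/5)MR² = (2/5)(1.66)(0.539)² = 0.19291 kg m^2; axis through the centre, so I = 0.19291 kg m^2.
Total I = 0.29856 + 0.16613 + 0.19291 = 0.6576 kg m^2.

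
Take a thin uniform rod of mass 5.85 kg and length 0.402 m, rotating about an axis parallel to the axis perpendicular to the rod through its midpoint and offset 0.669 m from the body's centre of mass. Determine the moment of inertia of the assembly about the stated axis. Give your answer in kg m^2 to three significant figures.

2.70

I_cm = (1/12)ML² = (1/12)(5.85)(0.402)² = 0.078782 kg m^2; centre at d = 0.669 m, so the parallel axis theorem gives I = 0.078782 + (5.85)(0.669)² = 2.697 kg m^2.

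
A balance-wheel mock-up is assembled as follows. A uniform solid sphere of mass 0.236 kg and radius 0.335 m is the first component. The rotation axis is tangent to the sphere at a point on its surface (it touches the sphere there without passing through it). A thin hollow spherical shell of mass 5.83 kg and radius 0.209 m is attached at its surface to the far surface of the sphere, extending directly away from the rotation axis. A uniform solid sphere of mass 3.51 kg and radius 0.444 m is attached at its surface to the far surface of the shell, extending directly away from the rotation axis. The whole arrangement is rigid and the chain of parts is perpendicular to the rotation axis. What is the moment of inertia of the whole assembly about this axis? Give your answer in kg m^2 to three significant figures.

Solid sphere: I_cm = (2/5)MR² = (2/5)(0.236)(0.335)² = 0.010594 kg m^2; centre at d = 0.335 m, so the parallel axis theorem gives I = 0.010594 + (0.236)(0.335)² = 0.037079 kg m^2.
Spherical shell: I_cm = (2/3)MR² = (2/3)(5.83)(0.209)² = 0.16977 kg m^2; centre at d = 0.335 + 0.335 + 0.209 = 0.879 m, so the parallel axis theorem gives I = 0.16977 + (5.83)(0.879)² = 4.6743 kg m^2.
Solid sphere: I_cm = (2/5)MR² = (2/5)(3.51)(0.444)² = 0.27678 kg m^2; centre at d = 0.335 + 0.335 + 0.209 + 0.209 + 0.444 = 1.532 m, so the parallel axis theorem gives I = 0.27678 + (3.51)(1.532)² = 8.5148 kg m^2.
Total I = 0.037079 + 4.6743 + 8.5148 = 13.226 kg m^2.

13.2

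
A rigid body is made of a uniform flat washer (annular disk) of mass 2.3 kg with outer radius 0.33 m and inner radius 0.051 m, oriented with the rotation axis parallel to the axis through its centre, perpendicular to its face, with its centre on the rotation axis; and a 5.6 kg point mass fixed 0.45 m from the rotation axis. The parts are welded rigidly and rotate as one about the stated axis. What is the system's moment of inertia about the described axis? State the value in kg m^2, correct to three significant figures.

1.26

Annular disk: I_cm = (1/2)M(R²+r²) = (1/2)(2.3)[(0.33)² + (0.051)²] = 0.12823 kg m^2; axis through the centre, so I = 0.12823 kg m^2.
Point mass: I_cm = 0; centre at d = 0.45 m, so the parallel axis theorem gives I = 0 + (5.6)(0.45)² = 1.134 kg m^2.
Total I = 0.12823 + 1.134 = 1.2622 kg m^2.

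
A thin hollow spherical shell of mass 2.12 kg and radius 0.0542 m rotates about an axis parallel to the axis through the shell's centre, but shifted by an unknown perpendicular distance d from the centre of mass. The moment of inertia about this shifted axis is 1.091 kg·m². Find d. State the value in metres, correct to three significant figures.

0.716

About the centre-of-mass axis, I_cm = (2/3)MR² = (2/3)(2.12)(0.0542)² = 0.0041519 kg·m².
Parallel axis theorem: I = I_cm + Md², so Md² = 1.091 − 0.0041519 = 1.0868 kg·m².
d = √(1.0868 / 2.12) = 0.71601 m.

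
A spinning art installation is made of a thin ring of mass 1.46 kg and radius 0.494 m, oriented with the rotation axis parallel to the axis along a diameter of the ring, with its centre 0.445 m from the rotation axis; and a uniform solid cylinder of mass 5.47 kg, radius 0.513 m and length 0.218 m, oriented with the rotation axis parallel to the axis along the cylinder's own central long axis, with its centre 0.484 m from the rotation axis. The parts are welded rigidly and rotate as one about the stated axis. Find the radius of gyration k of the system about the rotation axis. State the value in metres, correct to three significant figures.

Thin ring: I_cm = (1/2)MR² = (1/2)(1.46)(0.494)² = 0.17815 kg m^2; centre at d = 0.445 m, so I = I_cm + Md² gives I = 0.17815 + (1.46)(0.445)² = 0.46726 kg m^2.
Solid cylinder: I_cm = (1/2)MR² = (1/2)(5.47)(0.513)² = 0.71977 kg m^2; centre at d = 0.484 m, so I = I_cm + Md² gives I = 0.71977 + (5.47)(0.484)² = 2.0011 kg m^2.
Total I = 2.4684 kg m^2; total mass M = 6.93 kg.
k = √(I/M) = √(2.4684/6.93) = 0.59682 m.

0.597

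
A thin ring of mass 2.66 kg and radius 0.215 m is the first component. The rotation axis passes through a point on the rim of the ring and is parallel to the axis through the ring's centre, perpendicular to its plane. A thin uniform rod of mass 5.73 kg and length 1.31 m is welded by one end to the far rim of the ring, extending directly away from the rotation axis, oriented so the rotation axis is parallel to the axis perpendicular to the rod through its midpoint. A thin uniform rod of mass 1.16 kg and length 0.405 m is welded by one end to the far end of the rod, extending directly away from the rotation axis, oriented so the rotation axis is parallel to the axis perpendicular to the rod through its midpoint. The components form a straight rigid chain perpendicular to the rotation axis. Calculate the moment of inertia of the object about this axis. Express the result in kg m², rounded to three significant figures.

12.2

Thin ring: I_cm = MR² = (2.66)(0.215)² = 0.12296 kg m²; centre at d = 0.215 m, so the parallel axis theorem gives I = 0.12296 + (2.66)(0.215)² = 0.24592 kg m².
Thin rod: I_cm = (1/12)ML² = (1/12)(5.73)(1.31)² = 0.81944 kg m²; centre at d = 0.215 + 0.215 + 0.655 = 1.085 m, so the parallel axis theorem gives I = 0.81944 + (5.73)(1.085)² = 7.5649 kg m².
Thin rod: I_cm = (1/12)ML² = (1/12)(1.16)(0.405)² = 0.015856 kg m²; centre at d = 0.215 + 0.215 + 0.655 + 0.655 + 0.2025 = 1.9425 m, so the parallel axis theorem gives I = 0.015856 + (1.16)(1.9425)² = 4.3929 kg m².
Total I = 0.24592 + 7.5649 + 4.3929 = 12.204 kg m².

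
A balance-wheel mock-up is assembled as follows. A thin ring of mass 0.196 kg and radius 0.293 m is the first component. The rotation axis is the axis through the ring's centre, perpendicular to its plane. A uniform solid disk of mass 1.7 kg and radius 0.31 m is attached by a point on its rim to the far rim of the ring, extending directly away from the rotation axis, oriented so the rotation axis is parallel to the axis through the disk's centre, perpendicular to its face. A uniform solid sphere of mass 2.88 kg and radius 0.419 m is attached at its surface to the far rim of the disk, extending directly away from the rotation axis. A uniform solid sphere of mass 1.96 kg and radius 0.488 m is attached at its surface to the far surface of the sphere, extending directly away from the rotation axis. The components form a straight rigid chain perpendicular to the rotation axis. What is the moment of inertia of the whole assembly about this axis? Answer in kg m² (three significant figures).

16.0

Thin ring: I_cm = MR² = (0.196)(0.293)² = 0.016826 kg m²; axis through the centre, so I = 0.016826 kg m².
Solid disk: I_cm = (1/2)MR² = (1/2)(1.7)(0.31)² = 0.081685 kg m²; centre at d = 0.293 + 0.31 = 0.603 m, so the parallel axis theorem gives I = 0.081685 + (1.7)(0.603)² = 0.69982 kg m².
Solid sphere: I_cm = (2/5)MR² = (2/5)(2.88)(0.419)² = 0.20225 kg m²; centre at d = 0.293 + 0.31 + 0.31 + 0.419 = 1.332 m, so the parallel axis theorem gives I = 0.20225 + (2.88)(1.332)² = 5.312 kg m².
Solid sphere: I_cm = (2/5)MR² = (2/5)(1.96)(0.488)² = 0.1867 kg m²; centre at d = 0.293 + 0.31 + 0.31 + 0.419 + 0.419 + 0.488 = 2.239 m, so the parallel axis theorem gives I = 0.1867 + (1.96)(2.239)² = 10.012 kg m².
Total I = 0.016826 + 0.69982 + 5.312 + 10.012 = 16.041 kg m².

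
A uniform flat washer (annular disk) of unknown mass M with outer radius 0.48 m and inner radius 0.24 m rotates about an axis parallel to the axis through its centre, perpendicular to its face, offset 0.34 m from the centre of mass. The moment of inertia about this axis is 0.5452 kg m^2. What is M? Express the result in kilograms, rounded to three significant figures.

I = I_cm + Md² = (1/2)M(R²+r²) + Md² = M·[0.5·[(0.48)² + (0.24)²] + (0.34)²] = M·0.2596.
So M = 0.5452 / 0.2596 = 2.1002 kg.

2.10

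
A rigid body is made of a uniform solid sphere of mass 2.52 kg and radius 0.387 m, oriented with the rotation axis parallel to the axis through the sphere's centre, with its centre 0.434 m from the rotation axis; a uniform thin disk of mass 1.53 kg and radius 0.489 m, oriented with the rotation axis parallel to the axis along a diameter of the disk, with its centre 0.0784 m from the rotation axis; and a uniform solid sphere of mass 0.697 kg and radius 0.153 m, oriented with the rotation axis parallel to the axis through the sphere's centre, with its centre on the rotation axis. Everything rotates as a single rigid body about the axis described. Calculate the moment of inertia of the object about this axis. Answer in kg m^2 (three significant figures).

Solid sphere: I_cm = (2/5)MR² = (2/5)(2.52)(0.387)² = 0.15097 kg m^2; centre at d = 0.434 m, so the parallel axis theorem gives I = 0.15097 + (2.52)(0.434)² = 0.62562 kg m^2.
Thin disk: I_cm = (1/4)MR² = (1/4)(1.53)(0.489)² = 0.091464 kg m^2; centre at d = 0.0784 m, so the parallel axis theorem gives I = 0.091464 + (1.53)(0.0784)² = 0.10087 kg m^2.
Solid sphere: I_cm = (2/5)MR² = (2/5)(0.697)(0.153)² = 0.0065264 kg m^2; axis through the centre, so I = 0.0065264 kg m^2.
Total I = 0.62562 + 0.10087 + 0.0065264 = 0.73302 kg m^2.

0.733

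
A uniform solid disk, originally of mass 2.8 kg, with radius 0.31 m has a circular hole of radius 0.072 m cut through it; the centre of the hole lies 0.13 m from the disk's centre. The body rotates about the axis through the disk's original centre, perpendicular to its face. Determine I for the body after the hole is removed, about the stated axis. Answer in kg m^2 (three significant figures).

0.132

Unpierced body about its centre: I₀ = (1/2)MR² = (1/2)(2.8)(0.31)² = 0.13454 kg m^2.
The removed disk has mass m = M·(r/R)² = (2.8)(0.072/0.31)² = 0.15104 kg (same uniform areal density).
Its moment of inertia about the rotation axis (parallel-axis theorem): I_hole = (1/2)mr² + md² = (1/2)(0.15104)(0.072)² + (0.15104)(0.13)² = 0.0029441 kg m^2.
Treating the hole as negative mass, I = I₀ − I_hole = 0.13454 − 0.0029441 = 0.1316 kg m^2.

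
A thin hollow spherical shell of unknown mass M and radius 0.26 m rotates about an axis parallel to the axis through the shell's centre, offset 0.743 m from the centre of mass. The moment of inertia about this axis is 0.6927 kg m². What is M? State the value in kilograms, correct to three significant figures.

1.16

I = I_cm + Md² = (2/3)MR² + Md² = M·[0.666667·(0.26)² + (0.743)²] = M·0.59712.
So M = 0.6927 / 0.59712 = 1.1601 kg.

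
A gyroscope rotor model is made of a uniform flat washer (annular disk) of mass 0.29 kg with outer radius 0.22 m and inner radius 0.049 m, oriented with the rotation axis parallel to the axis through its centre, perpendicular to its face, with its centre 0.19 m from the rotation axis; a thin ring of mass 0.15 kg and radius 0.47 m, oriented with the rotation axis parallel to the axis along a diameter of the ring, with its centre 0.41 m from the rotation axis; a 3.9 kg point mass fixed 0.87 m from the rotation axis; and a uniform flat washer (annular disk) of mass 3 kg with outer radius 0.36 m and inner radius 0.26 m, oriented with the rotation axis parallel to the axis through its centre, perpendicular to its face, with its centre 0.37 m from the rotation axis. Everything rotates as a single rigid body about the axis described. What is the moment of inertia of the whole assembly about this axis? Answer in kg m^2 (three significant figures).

3.72

Annular disk: I_cm = (1/2)M(R²+r²) = (1/2)(0.29)[(0.22)² + (0.049)²] = 0.0073661 kg m^2; centre at d = 0.19 m, so the parallel axis theorem gives I = 0.0073661 + (0.29)(0.19)² = 0.017835 kg m^2.
Thin ring: I_cm = (1/2)MR² = (1/2)(0.15)(0.47)² = 0.016567 kg m^2; centre at d = 0.41 m, so the parallel axis theorem gives I = 0.016567 + (0.15)(0.41)² = 0.041782 kg m^2.
Point mass: I_cm = 0; centre at d = 0.87 m, so the parallel axis theorem gives I = 0 + (3.9)(0.87)² = 2.9519 kg m^2.
Annular disk: I_cm = (1/2)M(R²+r²) = (1/2)(3)[(0.36)² + (0.26)²] = 0.2958 kg m^2; centre at d = 0.37 m, so the parallel axis theorem gives I = 0.2958 + (3)(0.37)² = 0.7065 kg m^2.
Total I = 0.017835 + 0.041782 + 2.9519 + 0.7065 = 3.718 kg m^2.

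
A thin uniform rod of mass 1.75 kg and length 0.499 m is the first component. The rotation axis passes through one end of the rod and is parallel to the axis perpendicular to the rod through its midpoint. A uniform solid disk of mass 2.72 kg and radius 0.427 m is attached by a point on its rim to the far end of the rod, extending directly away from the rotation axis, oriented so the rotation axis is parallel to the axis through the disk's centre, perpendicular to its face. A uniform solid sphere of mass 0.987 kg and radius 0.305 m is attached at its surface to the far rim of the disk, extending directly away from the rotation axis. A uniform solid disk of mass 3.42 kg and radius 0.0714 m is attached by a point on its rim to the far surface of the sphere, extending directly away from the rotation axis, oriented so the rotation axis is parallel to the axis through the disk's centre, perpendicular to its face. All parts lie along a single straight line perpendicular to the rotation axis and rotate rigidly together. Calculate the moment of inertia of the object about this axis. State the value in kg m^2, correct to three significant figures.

Thin rod: I_cm = (1/12)ML² = (1/12)(1.75)(0.499)² = 0.036313 kg m^2; centre at d = 0.2495 m, so I = I_cm + Md² gives I = 0.036313 + (1.75)(0.2495)² = 0.14525 kg m^2.
Solid disk: I_cm = (1/2)MR² = (1/2)(2.72)(0.427)² = 0.24797 kg m^2; centre at d = 0.2495 + 0.2495 + 0.427 = 0.926 m, so I = I_cm + Md² gives I = 0.24797 + (2.72)(0.926)² = 2.5803 kg m^2.
Solid sphere: I_cm = (2/5)MR² = (2/5)(0.987)(0.305)² = 0.036726 kg m^2; centre at d = 0.2495 + 0.2495 + 0.427 + 0.427 + 0.305 = 1.658 m, so I = I_cm + Md² gives I = 0.036726 + (0.987)(1.658)² = 2.75 kg m^2.
Solid disk: I_cm = (1/2)MR² = (1/2)(3.42)(0.0714)² = 0.0087175 kg m^2; centre at d = 0.2495 + 0.2495 + 0.427 + 0.427 + 0.305 + 0.305 + 0.0714 = 2.0344 m, so I = I_cm + Md² gives I = 0.0087175 + (3.42)(2.0344)² = 14.163 kg m^2.
Total I = 0.14525 + 2.5803 + 2.75 + 14.163 = 19.639 kg m^2.

19.6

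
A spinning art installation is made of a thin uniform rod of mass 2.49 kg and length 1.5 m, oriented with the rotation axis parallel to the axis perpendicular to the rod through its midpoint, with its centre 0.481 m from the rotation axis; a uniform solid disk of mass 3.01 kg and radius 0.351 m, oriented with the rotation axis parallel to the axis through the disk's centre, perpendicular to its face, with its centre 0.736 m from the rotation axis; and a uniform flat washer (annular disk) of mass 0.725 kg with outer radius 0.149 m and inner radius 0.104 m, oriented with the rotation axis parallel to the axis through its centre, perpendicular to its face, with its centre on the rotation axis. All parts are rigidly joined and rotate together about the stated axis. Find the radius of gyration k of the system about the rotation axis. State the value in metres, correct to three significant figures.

Thin rod: I_cm = (1/12)ML² = (1/12)(2.49)(1.5)² = 0.46688 kg m^2; centre at d = 0.481 m, so I = I_cm + Md² gives I = 0.46688 + (2.49)(0.481)² = 1.043 kg m^2.
Solid disk: I_cm = (1/2)MR² = (1/2)(3.01)(0.351)² = 0.18542 kg m^2; centre at d = 0.736 m, so I = I_cm + Md² gives I = 0.18542 + (3.01)(0.736)² = 1.8159 kg m^2.
Annular disk: I_cm = (1/2)M(R²+r²) = (1/2)(0.725)[(0.149)² + (0.104)²] = 0.011969 kg m^2; axis through the centre, so I = 0.011969 kg m^2.
Total I = 2.8709 kg m^2; total mass M = 6.225 kg.
k = √(I/M) = √(2.8709/6.225) = 0.6791 m.

0.679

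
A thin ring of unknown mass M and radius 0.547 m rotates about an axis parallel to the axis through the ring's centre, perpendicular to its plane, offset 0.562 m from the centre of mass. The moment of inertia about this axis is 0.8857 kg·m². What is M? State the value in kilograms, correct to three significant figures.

I = I_cm + Md² = MR² + Md² = M·[1·(0.547)² + (0.562)²] = M·0.61505.
So M = 0.8857 / 0.61505 = 1.44 kg.

1.44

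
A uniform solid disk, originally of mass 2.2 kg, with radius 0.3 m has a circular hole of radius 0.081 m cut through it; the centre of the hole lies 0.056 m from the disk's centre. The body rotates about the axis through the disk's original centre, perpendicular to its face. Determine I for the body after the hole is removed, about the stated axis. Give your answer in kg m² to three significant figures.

Unpierced body about its centre: I₀ = (1/2)MR² = (1/2)(2.2)(0.3)² = 0.099 kg m².
The removed disk has mass m = M·(r/R)² = (2.2)(0.081/0.3)² = 0.16038 kg (same uniform areal density).
Its moment of inertia about the rotation axis (parallel-axis theorem): I_hole = (1/2)mr² + md² = (1/2)(0.16038)(0.081)² + (0.16038)(0.056)² = 0.0010291 kg m².
Treating the hole as negative mass, I = I₀ − I_hole = 0.099 − 0.0010291 = 0.097971 kg m².

0.0980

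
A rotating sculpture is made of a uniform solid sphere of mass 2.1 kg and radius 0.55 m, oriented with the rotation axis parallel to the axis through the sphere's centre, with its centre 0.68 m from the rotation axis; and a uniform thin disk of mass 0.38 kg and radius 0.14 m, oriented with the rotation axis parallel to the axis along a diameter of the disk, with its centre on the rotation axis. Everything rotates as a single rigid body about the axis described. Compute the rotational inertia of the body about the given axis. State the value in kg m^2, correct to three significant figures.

1.23

Solid sphere: I_cm = (2/5)MR² = (2/5)(2.1)(0.55)² = 0.2541 kg m^2; centre at d = 0.68 m, so I = I_cm + Md² gives I = 0.2541 + (2.1)(0.68)² = 1.2251 kg m^2.
Thin disk: I_cm = (1/4)MR² = (1/4)(0.38)(0.14)² = 0.001862 kg m^2; axis through the centre, so I = 0.001862 kg m^2.
Total I = 1.2251 + 0.001862 = 1.227 kg m^2.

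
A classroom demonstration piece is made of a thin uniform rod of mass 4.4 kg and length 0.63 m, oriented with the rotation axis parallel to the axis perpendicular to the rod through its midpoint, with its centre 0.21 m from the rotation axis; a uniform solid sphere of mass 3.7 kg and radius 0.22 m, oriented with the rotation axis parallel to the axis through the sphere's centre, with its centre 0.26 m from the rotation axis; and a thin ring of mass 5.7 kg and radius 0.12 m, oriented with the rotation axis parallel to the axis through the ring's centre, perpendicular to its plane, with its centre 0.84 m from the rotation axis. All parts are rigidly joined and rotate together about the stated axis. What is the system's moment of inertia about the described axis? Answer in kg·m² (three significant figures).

4.77

Thin rod: I_cm = (1/12)ML² = (1/12)(4.4)(0.63)² = 0.14553 kg·m²; centre at d = 0.21 m, so the parallel axis theorem gives I = 0.14553 + (4.4)(0.21)² = 0.33957 kg·m².
Solid sphere: I_cm = (2/5)MR² = (2/5)(3.7)(0.22)² = 0.071632 kg·m²; centre at d = 0.26 m, so the parallel axis theorem gives I = 0.071632 + (3.7)(0.26)² = 0.32175 kg·m².
Thin ring: I_cm = MR² = (5.7)(0.12)² = 0.08208 kg·m²; centre at d = 0.84 m, so the parallel axis theorem gives I = 0.08208 + (5.7)(0.84)² = 4.104 kg·m².
Total I = 0.33957 + 0.32175 + 4.104 = 4.7653 kg·m².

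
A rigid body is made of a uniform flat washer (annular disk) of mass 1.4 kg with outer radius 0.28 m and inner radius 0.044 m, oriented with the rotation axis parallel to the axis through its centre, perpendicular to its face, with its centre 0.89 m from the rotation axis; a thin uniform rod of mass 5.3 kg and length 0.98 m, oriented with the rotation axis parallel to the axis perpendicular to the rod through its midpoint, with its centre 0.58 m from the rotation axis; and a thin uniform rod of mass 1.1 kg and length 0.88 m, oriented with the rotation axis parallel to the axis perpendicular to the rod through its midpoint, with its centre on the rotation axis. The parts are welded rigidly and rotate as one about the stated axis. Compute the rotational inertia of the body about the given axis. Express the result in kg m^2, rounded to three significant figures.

3.44

Annular disk: I_cm = (1/2)M(R²+r²) = (1/2)(1.4)[(0.28)² + (0.044)²] = 0.056235 kg m^2; centre at d = 0.89 m, so the parallel axis theorem gives I = 0.056235 + (1.4)(0.89)² = 1.1652 kg m^2.
Thin rod: I_cm = (1/12)ML² = (1/12)(5.3)(0.98)² = 0.42418 kg m^2; centre at d = 0.58 m, so the parallel axis theorem gives I = 0.42418 + (5.3)(0.58)² = 2.2071 kg m^2.
Thin rod: I_cm = (1/12)ML² = (1/12)(1.1)(0.88)² = 0.070987 kg m^2; axis through the centre, so I = 0.070987 kg m^2.
Total I = 1.1652 + 2.2071 + 0.070987 = 3.4433 kg m^2.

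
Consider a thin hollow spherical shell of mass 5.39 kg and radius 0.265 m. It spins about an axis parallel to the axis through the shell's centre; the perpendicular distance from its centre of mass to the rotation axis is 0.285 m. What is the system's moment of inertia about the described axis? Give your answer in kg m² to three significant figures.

I_cm = (2/3)MR² = (2/3)(5.39)(0.265)² = 0.25234 kg m²; centre at d = 0.285 m, so the parallel axis theorem gives I = 0.25234 + (5.39)(0.285)² = 0.69014 kg m².

0.690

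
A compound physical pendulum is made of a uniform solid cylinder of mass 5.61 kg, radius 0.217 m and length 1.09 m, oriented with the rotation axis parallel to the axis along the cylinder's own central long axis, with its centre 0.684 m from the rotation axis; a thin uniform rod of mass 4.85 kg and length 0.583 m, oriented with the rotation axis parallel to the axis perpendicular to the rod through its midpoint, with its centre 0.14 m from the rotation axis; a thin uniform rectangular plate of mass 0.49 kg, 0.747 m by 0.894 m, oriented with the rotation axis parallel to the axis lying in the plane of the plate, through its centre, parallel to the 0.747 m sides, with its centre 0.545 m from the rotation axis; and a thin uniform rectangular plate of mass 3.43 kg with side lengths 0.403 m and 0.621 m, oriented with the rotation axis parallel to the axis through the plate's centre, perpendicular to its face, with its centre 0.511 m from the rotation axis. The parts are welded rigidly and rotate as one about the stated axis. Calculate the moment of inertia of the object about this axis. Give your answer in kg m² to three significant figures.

Solid cylinder: I_cm = (1/2)MR² = (1/2)(5.61)(0.217)² = 0.13208 kg m²; centre at d = 0.684 m, so the parallel axis theorem gives I = 0.13208 + (5.61)(0.684)² = 2.7568 kg m².
Thin rod: I_cm = (1/12)ML² = (1/12)(4.85)(0.583)² = 0.13737 kg m²; centre at d = 0.14 m, so the parallel axis theorem gives I = 0.13737 + (4.85)(0.14)² = 0.23243 kg m².
Rectangular plate: I_cm = (1/12)Mb² = (1/12)(0.49)(0.894)² = 0.032635 kg m²; centre at d = 0.545 m, so the parallel axis theorem gives I = 0.032635 + (0.49)(0.545)² = 0.17818 kg m².
Rectangular plate: I_cm = (1/12)M(a²+b²) = (1/12)(3.43)[(0.403)² + (0.621)²] = 0.15665 kg m²; centre at d = 0.511 m, so the parallel axis theorem gives I = 0.15665 + (3.43)(0.511)² = 1.0523 kg m².
Total I = 2.7568 + 0.23243 + 0.17818 + 1.0523 = 4.2197 kg m².

4.22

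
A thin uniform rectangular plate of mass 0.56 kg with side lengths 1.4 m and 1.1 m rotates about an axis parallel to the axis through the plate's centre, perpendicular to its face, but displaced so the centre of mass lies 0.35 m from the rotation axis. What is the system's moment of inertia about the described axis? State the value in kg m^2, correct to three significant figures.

0.217

I_cm = (1/12)M(a²+b²) = (1/12)(0.56)[(1.4)² + (1.1)²] = 0.14793 kg m^2; centre at d = 0.35 m, so the parallel axis theorem gives I = 0.14793 + (0.56)(0.35)² = 0.21653 kg m^2.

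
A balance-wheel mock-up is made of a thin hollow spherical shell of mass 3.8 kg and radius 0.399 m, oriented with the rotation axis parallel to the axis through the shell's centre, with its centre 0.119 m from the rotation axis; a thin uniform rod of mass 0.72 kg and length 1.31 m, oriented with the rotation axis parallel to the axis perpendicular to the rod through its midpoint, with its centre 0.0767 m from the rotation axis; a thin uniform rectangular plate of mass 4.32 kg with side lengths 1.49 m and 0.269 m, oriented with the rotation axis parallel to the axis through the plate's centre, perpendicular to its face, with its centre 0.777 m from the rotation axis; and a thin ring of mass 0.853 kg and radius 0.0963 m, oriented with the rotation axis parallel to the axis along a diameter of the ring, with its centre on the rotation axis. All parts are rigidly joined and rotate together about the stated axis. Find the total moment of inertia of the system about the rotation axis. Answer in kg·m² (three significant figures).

4.00

Spherical shell: I_cm = (2/3)MR² = (2/3)(3.8)(0.399)² = 0.40331 kg·m²; centre at d = 0.119 m, so I = I_cm + Md² gives I = 0.40331 + (3.8)(0.119)² = 0.45712 kg·m².
Thin rod: I_cm = (1/12)ML² = (1/12)(0.72)(1.31)² = 0.10297 kg·m²; centre at d = 0.0767 m, so I = I_cm + Md² gives I = 0.10297 + (0.72)(0.0767)² = 0.1072 kg·m².
Rectangular plate: I_cm = (1/12)M(a²+b²) = (1/12)(4.32)[(1.49)² + (0.269)²] = 0.82529 kg·m²; centre at d = 0.777 m, so I = I_cm + Md² gives I = 0.82529 + (4.32)(0.777)² = 3.4334 kg·m².
Thin ring: I_cm = (1/2)MR² = (1/2)(0.853)(0.0963)² = 0.0039552 kg·m²; axis through the centre, so I = 0.0039552 kg·m².
Total I = 0.45712 + 0.1072 + 3.4334 + 0.0039552 = 4.0017 kg·m².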